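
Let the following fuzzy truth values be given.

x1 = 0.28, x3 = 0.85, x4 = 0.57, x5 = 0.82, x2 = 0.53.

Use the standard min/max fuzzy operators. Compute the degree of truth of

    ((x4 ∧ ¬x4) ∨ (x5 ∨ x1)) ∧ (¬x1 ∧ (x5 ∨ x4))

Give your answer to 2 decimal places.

0.72

¬x4 = 1 − 0.57 = 0.43
x4 ∧ ¬x4 = min(a, b) on (0.57, 0.43) = 0.43
x5 ∨ x1 = max(a, b) on (0.82, 0.28) = 0.82
(x4 ∧ ¬x4) ∨ (x5 ∨ x1) = max(a, b) on (0.43, 0.82) = 0.82
¬x1 = 1 − 0.28 = 0.72
x5 ∨ x4 = max(a, b) on (0.82, 0.57) = 0.82
¬x1 ∧ (x5 ∨ x4) = min(a, b) on (0.72, 0.82) = 0.72
((x4 ∧ ¬x4) ∨ (x5 ∨ x1)) ∧ (¬x1 ∧ (x5 ∨ x4)) = min(a, b) on (0.82, 0.72) = 0.72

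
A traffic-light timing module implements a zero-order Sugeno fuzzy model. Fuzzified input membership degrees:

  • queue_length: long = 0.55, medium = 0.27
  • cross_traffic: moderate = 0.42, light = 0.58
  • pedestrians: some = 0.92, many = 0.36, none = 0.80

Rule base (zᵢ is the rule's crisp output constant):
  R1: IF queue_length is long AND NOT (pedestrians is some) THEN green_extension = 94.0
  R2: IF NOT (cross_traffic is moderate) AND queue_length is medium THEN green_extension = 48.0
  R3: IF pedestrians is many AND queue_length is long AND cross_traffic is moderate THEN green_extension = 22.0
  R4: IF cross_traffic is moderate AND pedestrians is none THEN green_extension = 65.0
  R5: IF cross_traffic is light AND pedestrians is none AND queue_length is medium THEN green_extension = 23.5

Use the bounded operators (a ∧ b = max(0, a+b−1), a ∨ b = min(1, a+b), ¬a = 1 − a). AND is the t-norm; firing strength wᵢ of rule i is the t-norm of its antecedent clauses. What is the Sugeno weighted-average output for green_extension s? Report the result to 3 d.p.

65.000

R1 (z=94.0): long=0.55, ¬some=1−0.92=0.08; AND[max(0, a+b−1)] → w = 0.00
R2 (z=48.0): ¬moderate=1−0.42=0.58, medium=0.27; AND[max(0, a+b−1)] → w = 0.00
R3 (z=22.0): many=0.36, long=0.55, moderate=0.42; AND[max(0, a+b−1)] → w = 0.00
R4 (z=65.0): moderate=0.42, none=0.80; AND[max(0, a+b−1)] → w = 0.22
R5 (z=23.5): light=0.58, none=0.80, medium=0.27; AND[max(0, a+b−1)] → w = 0.00
Weighted average = (0.00·94.0 + 0.00·48.0 + 0.00·22.0 + 0.22·65.0 + 0.00·23.5) / (0.00 + 0.00 + 0.00 + 0.22 + 0.00)
  = 14.3000 / 0.2200 = 65.000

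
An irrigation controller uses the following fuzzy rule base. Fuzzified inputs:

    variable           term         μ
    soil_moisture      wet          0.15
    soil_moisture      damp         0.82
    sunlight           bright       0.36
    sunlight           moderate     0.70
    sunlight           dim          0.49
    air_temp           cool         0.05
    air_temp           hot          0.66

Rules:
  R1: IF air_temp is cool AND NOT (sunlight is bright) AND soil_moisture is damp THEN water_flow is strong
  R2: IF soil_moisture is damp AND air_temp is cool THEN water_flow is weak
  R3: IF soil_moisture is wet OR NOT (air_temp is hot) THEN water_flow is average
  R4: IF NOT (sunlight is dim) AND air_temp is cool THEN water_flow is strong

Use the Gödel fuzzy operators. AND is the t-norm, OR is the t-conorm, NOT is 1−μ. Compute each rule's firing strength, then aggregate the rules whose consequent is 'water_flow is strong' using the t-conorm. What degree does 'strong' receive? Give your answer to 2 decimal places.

0.05

R1: cool=0.05, ¬bright=1−0.36=0.64, damp=0.82; AND[min(a, b)] → w = 0.05
R2: damp=0.82, cool=0.05; AND[min(a, b)] → w = 0.05
R3: wet=0.15, ¬hot=1−0.66=0.34; OR[max(a, b)] → w = 0.34
R4: ¬dim=1−0.49=0.51, cool=0.05; AND[min(a, b)] → w = 0.05
Rules with consequent 'strong': {R1, R4} → strengths 0.05, 0.05
Aggregate via t-conorm [max(a, b)]: 0.05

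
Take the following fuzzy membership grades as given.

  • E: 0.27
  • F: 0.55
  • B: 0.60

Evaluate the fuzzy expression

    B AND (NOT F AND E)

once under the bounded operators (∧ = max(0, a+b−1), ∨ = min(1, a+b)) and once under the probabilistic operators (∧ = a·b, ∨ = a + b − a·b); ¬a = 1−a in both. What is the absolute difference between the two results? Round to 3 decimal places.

Under bounded:
  NOT F = 1 − 0.55 = 0.45
  NOT F AND E = max(0, a+b−1) on (0.45, 0.27) = 0.00
  B AND (NOT F AND E) = max(0, a+b−1) on (0.60, 0.00) = 0.00
  → value = 0.0000
Under probabilistic:
  NOT F = 1 − 0.5500 = 0.4500
  NOT F AND E = a·b on (0.4500, 0.2700) = 0.1215
  B AND (NOT F AND E) = a·b on (0.6000, 0.1215) = 0.0729
  → value = 0.0729
|0.0000 − 0.0729| = 0.073

0.073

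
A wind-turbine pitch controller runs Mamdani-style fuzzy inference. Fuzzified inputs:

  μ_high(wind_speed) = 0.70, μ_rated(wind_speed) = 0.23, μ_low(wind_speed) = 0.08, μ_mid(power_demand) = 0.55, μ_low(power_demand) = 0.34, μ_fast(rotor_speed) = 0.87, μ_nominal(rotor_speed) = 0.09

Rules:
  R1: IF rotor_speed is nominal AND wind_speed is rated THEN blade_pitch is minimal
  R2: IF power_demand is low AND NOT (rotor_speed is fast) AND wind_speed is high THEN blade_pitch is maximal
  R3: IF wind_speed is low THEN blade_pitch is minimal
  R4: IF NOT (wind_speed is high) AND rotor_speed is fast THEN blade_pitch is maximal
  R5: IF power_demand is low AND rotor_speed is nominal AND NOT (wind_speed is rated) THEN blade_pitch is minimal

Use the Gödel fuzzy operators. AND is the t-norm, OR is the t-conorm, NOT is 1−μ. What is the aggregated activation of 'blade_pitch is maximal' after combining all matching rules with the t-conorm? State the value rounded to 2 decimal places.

R1: nominal=0.09, rated=0.23; AND[min(a, b)] → w = 0.09
R2: low=0.34, ¬fast=1−0.87=0.13, high=0.70; AND[min(a, b)] → w = 0.13
R3: low=0.08 → w = 0.08
R4: ¬high=1−0.70=0.30, fast=0.87; AND[min(a, b)] → w = 0.30
R5: low=0.34, nominal=0.09, ¬rated=1−0.23=0.77; AND[min(a, b)] → w = 0.09
Rules with consequent 'maximal': {R2, R4} → strengths 0.13, 0.30
Aggregate via t-conorm [max(a, b)]: 0.30

0.30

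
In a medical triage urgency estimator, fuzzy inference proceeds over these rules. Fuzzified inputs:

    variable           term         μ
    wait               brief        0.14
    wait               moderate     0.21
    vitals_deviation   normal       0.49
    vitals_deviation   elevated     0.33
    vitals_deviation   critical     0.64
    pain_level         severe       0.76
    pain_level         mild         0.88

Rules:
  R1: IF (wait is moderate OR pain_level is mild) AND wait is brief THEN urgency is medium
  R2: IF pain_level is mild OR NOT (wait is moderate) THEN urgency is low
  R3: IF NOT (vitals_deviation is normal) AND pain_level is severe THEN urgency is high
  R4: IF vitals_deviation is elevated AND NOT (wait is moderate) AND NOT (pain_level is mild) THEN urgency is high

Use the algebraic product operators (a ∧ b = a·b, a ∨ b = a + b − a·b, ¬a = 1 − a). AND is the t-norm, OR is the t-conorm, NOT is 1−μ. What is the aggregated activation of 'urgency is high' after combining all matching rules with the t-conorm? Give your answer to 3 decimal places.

0.407

R1: (moderate=0.21 OR mild=0.88) = 0.9052; AND[a·b] with brief=0.14 → w = 0.1267
R2: mild=0.88, ¬moderate=1−0.21=0.79; OR[a + b − a·b] → w = 0.9748
R3: ¬normal=1−0.49=0.51, severe=0.76; AND[a·b] → w = 0.3876
R4: elevated=0.33, ¬moderate=1−0.21=0.79, ¬mild=1−0.88=0.12; AND[a·b] → w = 0.0313
Rules with consequent 'high': {R3, R4} → strengths 0.3876, 0.0313
Aggregate via t-conorm [a + b − a·b]: 0.4068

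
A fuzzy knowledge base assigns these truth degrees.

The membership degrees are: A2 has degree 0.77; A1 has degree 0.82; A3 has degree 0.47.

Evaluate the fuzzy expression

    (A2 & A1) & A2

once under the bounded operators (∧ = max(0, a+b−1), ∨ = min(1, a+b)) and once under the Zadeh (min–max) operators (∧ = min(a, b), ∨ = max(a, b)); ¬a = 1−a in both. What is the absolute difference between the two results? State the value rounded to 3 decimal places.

0.410

Under bounded:
  A2 & A1 = max(0, a+b−1) on (0.77, 0.82) = 0.59
  (A2 & A1) & A2 = max(0, a+b−1) on (0.59, 0.77) = 0.36
  → value = 0.3600
Under Zadeh (min–max):
  A2 & A1 = min(a, b) on (0.77, 0.82) = 0.77
  (A2 & A1) & A2 = min(a, b) on (0.77, 0.77) = 0.77
  → value = 0.7700
|0.3600 − 0.7700| = 0.410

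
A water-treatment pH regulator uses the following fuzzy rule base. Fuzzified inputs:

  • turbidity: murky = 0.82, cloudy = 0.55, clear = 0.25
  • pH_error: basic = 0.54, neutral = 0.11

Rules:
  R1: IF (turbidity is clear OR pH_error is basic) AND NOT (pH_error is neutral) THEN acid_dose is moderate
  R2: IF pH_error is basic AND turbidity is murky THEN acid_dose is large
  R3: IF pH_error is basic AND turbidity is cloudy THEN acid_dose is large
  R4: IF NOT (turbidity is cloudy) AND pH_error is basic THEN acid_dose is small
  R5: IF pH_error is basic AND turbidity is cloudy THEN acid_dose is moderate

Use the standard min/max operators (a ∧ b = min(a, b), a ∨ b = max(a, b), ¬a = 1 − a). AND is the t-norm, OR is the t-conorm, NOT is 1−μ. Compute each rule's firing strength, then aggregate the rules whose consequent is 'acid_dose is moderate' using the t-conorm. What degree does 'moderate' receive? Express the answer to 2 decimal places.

0.54

R1: (clear=0.25 OR basic=0.54) = 0.54; AND[min(a, b)] with ¬neutral=1−0.11=0.89 → w = 0.54
R2: basic=0.54, murky=0.82; AND[min(a, b)] → w = 0.54
R3: basic=0.54, cloudy=0.55; AND[min(a, b)] → w = 0.54
R4: ¬cloudy=1−0.55=0.45, basic=0.54; AND[min(a, b)] → w = 0.45
R5: basic=0.54, cloudy=0.55; AND[min(a, b)] → w = 0.54
Rules with consequent 'moderate': {R1, R5} → strengths 0.54, 0.54
Aggregate via t-conorm [max(a, b)]: 0.54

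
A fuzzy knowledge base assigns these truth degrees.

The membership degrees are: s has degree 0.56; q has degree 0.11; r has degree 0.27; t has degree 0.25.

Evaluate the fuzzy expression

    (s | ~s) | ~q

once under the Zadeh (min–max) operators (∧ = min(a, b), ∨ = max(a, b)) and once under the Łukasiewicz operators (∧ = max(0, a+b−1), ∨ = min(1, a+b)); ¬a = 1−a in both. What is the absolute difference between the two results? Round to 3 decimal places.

Under Zadeh (min–max):
  ~s = 1 − 0.56 = 0.44
  s | ~s = max(a, b) on (0.56, 0.44) = 0.56
  ~q = 1 − 0.11 = 0.89
  (s | ~s) | ~q = max(a, b) on (0.56, 0.89) = 0.89
  → value = 0.8900
Under Łukasiewicz:
  ~s = 1 − 0.56 = 0.44
  s | ~s = min(1, a+b) on (0.56, 0.44) = 1.00
  ~q = 1 − 0.11 = 0.89
  (s | ~s) | ~q = min(1, a+b) on (1.00, 0.89) = 1.00
  → value = 1.0000
|0.8900 − 1.0000| = 0.110

0.110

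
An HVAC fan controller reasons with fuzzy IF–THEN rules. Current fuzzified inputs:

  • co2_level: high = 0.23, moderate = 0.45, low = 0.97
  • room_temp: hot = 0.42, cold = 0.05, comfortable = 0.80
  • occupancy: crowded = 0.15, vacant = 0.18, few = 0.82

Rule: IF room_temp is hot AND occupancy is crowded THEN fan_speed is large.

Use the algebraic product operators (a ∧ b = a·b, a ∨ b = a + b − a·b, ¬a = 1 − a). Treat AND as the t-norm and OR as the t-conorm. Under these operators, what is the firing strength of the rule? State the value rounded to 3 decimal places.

0.063

firing strength: hot=0.42, crowded=0.15; AND[a·b] → w = 0.0630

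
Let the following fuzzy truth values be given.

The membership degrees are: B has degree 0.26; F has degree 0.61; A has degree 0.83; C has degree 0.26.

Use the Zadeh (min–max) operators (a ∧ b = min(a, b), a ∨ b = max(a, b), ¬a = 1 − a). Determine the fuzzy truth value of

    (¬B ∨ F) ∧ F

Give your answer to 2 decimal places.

0.61

¬B = 1 − 0.26 = 0.74
¬B ∨ F = max(a, b) on (0.74, 0.61) = 0.74
(¬B ∨ F) ∧ F = min(a, b) on (0.74, 0.61) = 0.61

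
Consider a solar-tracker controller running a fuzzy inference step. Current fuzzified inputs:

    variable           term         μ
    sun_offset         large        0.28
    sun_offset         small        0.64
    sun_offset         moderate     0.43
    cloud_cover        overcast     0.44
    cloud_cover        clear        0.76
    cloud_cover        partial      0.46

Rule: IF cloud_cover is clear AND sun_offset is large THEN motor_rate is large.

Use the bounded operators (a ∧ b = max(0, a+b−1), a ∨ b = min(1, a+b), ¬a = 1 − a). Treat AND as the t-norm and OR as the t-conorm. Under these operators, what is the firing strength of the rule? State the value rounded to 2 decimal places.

firing strength: clear=0.76, large=0.28; AND[max(0, a+b−1)] → w = 0.04

0.04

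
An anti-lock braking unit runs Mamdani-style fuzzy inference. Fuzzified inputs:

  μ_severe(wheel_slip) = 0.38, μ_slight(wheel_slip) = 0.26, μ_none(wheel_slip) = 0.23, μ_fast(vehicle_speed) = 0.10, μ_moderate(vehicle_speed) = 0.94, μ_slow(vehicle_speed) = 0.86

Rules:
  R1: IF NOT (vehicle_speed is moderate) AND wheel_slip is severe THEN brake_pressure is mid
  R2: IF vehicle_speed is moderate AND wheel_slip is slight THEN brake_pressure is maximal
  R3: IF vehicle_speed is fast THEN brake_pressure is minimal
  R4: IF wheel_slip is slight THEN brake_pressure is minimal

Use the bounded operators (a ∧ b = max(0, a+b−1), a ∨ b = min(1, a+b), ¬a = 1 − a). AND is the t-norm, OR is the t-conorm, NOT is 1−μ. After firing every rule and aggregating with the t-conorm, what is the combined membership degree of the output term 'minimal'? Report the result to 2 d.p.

0.36

R1: ¬moderate=1−0.94=0.06, severe=0.38; AND[max(0, a+b−1)] → w = 0.00
R2: moderate=0.94, slight=0.26; AND[max(0, a+b−1)] → w = 0.20
R3: fast=0.10 → w = 0.10
R4: slight=0.26 → w = 0.26
Rules with consequent 'minimal': {R3, R4} → strengths 0.10, 0.26
Aggregate via t-conorm [min(1, a+b)]: 0.36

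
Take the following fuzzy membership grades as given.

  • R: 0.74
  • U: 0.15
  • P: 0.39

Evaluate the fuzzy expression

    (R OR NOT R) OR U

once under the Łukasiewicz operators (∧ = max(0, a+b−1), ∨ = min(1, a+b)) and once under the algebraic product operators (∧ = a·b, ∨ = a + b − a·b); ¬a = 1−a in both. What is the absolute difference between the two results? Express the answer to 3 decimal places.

0.164

Under Łukasiewicz:
  NOT R = 1 − 0.74 = 0.26
  R OR NOT R = min(1, a+b) on (0.74, 0.26) = 1.00
  (R OR NOT R) OR U = min(1, a+b) on (1.00, 0.15) = 1.00
  → value = 1.0000
Under algebraic product:
  NOT R = 1 − 0.7400 = 0.2600
  R OR NOT R = a + b − a·b on (0.7400, 0.2600) = 0.8076
  (R OR NOT R) OR U = a + b − a·b on (0.8076, 0.1500) = 0.8365
  → value = 0.8365
|1.0000 − 0.8365| = 0.164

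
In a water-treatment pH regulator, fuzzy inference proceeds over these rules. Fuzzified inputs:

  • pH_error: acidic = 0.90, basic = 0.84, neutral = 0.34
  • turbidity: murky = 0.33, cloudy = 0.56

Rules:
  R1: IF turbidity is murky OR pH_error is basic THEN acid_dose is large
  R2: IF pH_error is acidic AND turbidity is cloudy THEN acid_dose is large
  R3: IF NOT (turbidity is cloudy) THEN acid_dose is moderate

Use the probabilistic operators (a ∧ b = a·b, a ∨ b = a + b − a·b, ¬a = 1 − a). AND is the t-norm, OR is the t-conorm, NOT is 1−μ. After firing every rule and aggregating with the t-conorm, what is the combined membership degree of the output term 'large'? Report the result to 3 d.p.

R1: murky=0.33, basic=0.84; OR[a + b − a·b] → w = 0.8928
R2: acidic=0.90, cloudy=0.56; AND[a·b] → w = 0.5040
R3: ¬cloudy=1−0.56=0.44 → w = 0.4400
Rules with consequent 'large': {R1, R2} → strengths 0.8928, 0.5040
Aggregate via t-conorm [a + b − a·b]: 0.9468

0.947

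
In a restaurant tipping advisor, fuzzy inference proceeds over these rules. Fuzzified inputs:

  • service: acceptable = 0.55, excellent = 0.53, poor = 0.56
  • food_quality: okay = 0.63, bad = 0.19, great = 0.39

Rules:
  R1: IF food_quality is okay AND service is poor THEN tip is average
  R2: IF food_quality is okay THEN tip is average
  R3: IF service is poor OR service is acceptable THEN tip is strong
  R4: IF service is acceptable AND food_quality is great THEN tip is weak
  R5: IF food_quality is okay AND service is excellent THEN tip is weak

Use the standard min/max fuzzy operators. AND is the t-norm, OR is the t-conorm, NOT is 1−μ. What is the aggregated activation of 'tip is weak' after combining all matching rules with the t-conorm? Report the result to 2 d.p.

R1: okay=0.63, poor=0.56; AND[min(a, b)] → w = 0.56
R2: okay=0.63 → w = 0.63
R3: poor=0.56, acceptable=0.55; OR[max(a, b)] → w = 0.56
R4: acceptable=0.55, great=0.39; AND[min(a, b)] → w = 0.39
R5: okay=0.63, excellent=0.53; AND[min(a, b)] → w = 0.53
Rules with consequent 'weak': {R4, R5} → strengths 0.39, 0.53
Aggregate via t-conorm [max(a, b)]: 0.53

0.53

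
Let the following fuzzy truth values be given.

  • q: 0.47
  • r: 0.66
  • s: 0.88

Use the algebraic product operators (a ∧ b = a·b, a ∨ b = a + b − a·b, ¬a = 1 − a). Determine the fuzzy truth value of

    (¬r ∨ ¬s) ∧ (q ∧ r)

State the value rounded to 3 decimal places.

0.130

¬r = 1 − 0.6600 = 0.3400
¬s = 1 − 0.8800 = 0.1200
¬r ∨ ¬s = a + b − a·b on (0.3400, 0.1200) = 0.4192
q ∧ r = a·b on (0.4700, 0.6600) = 0.3102
(¬r ∨ ¬s) ∧ (q ∧ r) = a·b on (0.4192, 0.3102) = 0.1300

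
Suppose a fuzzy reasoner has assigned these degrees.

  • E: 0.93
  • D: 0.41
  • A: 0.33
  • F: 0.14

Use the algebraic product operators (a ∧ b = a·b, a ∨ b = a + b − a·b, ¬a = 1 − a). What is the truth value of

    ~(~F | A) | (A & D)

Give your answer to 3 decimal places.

~F = 1 − 0.1400 = 0.8600
~F | A = a + b − a·b on (0.8600, 0.3300) = 0.9062
~(~F | A) = 1 − 0.9062 = 0.0938
A & D = a·b on (0.3300, 0.4100) = 0.1353
~(~F | A) | (A & D) = a + b − a·b on (0.0938, 0.1353) = 0.2164

0.216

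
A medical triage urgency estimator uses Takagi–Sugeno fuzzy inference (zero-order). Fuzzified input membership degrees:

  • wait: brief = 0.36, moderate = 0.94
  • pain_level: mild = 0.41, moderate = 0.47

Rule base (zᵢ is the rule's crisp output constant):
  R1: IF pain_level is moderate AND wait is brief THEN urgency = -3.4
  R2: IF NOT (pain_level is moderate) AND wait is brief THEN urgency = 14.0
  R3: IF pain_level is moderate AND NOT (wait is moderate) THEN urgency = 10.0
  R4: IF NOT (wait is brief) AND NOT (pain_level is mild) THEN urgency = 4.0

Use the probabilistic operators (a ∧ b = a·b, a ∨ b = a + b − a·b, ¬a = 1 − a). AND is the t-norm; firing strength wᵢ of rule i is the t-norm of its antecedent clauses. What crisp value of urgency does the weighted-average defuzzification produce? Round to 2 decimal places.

R1 (z=-3.4): moderate=0.47, brief=0.36; AND[a·b] → w = 0.1692
R2 (z=14.0): ¬moderate=1−0.47=0.53, brief=0.36; AND[a·b] → w = 0.1908
R3 (z=10.0): moderate=0.47, ¬moderate=1−0.94=0.06; AND[a·b] → w = 0.0282
R4 (z=4.0): ¬brief=1−0.36=0.64, ¬mild=1−0.41=0.59; AND[a·b] → w = 0.3776
Weighted average = (0.1692·-3.4 + 0.1908·14.0 + 0.0282·10.0 + 0.3776·4.0) / (0.1692 + 0.1908 + 0.0282 + 0.3776)
  = 3.8883 / 0.7658 = 5.08

5.08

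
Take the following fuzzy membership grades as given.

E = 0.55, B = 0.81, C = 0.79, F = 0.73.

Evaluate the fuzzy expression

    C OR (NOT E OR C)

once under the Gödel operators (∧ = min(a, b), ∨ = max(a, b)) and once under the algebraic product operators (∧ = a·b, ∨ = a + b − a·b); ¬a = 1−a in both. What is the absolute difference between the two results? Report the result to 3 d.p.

0.186

Under Gödel:
  NOT E = 1 − 0.55 = 0.45
  NOT E OR C = max(a, b) on (0.45, 0.79) = 0.79
  C OR (NOT E OR C) = max(a, b) on (0.79, 0.79) = 0.79
  → value = 0.7900
Under algebraic product:
  NOT E = 1 − 0.5500 = 0.4500
  NOT E OR C = a + b − a·b on (0.4500, 0.7900) = 0.8845
  C OR (NOT E OR C) = a + b − a·b on (0.7900, 0.8845) = 0.9757
  → value = 0.9757
|0.7900 − 0.9757| = 0.186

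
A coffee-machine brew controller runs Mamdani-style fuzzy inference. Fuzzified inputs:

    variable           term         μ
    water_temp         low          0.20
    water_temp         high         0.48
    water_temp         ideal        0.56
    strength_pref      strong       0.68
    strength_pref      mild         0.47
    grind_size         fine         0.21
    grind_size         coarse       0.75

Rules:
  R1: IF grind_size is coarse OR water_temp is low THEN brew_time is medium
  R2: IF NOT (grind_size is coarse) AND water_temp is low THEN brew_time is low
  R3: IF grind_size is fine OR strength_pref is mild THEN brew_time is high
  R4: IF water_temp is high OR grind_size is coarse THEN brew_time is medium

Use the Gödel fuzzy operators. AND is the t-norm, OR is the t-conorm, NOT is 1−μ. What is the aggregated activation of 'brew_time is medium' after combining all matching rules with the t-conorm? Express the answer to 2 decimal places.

0.75

R1: coarse=0.75, low=0.20; OR[max(a, b)] → w = 0.75
R2: ¬coarse=1−0.75=0.25, low=0.20; AND[min(a, b)] → w = 0.20
R3: fine=0.21, mild=0.47; OR[max(a, b)] → w = 0.47
R4: high=0.48, coarse=0.75; OR[max(a, b)] → w = 0.75
Rules with consequent 'medium': {R1, R4} → strengths 0.75, 0.75
Aggregate via t-conorm [max(a, b)]: 0.75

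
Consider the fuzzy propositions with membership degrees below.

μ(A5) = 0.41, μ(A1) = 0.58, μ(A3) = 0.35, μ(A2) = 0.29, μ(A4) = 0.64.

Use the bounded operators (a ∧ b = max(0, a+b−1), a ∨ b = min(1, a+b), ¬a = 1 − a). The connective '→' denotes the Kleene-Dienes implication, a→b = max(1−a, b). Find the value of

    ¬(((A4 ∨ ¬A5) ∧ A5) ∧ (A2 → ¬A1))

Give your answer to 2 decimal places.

¬A5 = 1 − 0.41 = 0.59
A4 ∨ ¬A5 = min(1, a+b) on (0.64, 0.59) = 1.00
(A4 ∨ ¬A5) ∧ A5 = max(0, a+b−1) on (1.00, 0.41) = 0.41
¬A1 = 1 − 0.58 = 0.42
A2 → ¬A1  [Kleene-Dienes: max(1−a, b)] with a=0.29, b=0.42 → 0.71
((A4 ∨ ¬A5) ∧ A5) ∧ (A2 → ¬A1) = max(0, a+b−1) on (0.41, 0.71) = 0.12
¬(((A4 ∨ ¬A5) ∧ A5) ∧ (A2 → ¬A1)) = 1 − 0.12 = 0.88

0.88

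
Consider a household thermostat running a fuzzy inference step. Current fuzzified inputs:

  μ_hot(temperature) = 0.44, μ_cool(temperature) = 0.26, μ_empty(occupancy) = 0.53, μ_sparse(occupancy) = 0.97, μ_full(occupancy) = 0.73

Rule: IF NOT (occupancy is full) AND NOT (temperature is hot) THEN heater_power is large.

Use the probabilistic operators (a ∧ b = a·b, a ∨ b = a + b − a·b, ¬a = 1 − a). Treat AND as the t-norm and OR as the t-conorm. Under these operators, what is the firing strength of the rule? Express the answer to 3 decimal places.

0.151

firing strength: ¬full=1−0.73=0.27, ¬hot=1−0.44=0.56; AND[a·b] → w = 0.1512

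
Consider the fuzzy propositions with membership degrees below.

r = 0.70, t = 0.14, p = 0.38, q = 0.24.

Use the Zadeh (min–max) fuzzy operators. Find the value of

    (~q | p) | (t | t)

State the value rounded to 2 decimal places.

0.76

~q = 1 − 0.24 = 0.76
~q | p = max(a, b) on (0.76, 0.38) = 0.76
t | t = max(a, b) on (0.14, 0.14) = 0.14
(~q | p) | (t | t) = max(a, b) on (0.76, 0.14) = 0.76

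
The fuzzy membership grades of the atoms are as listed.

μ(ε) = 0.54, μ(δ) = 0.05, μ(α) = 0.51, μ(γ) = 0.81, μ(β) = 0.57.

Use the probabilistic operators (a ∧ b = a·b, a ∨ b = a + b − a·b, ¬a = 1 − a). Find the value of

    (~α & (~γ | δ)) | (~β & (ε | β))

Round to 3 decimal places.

~α = 1 − 0.5100 = 0.4900
~γ = 1 − 0.8100 = 0.1900
~γ | δ = a + b − a·b on (0.1900, 0.0500) = 0.2305
~α & (~γ | δ) = a·b on (0.4900, 0.2305) = 0.1129
~β = 1 − 0.5700 = 0.4300
ε | β = a + b − a·b on (0.5400, 0.5700) = 0.8022
~β & (ε | β) = a·b on (0.4300, 0.8022) = 0.3449
(~α & (~γ | δ)) | (~β & (ε | β)) = a + b − a·b on (0.1129, 0.3449) = 0.4189

0.419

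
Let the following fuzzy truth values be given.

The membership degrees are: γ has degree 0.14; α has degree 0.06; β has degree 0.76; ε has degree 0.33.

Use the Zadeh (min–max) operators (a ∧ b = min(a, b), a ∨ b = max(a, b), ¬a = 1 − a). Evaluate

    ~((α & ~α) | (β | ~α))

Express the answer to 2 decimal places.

0.06

~α = 1 − 0.06 = 0.94
α & ~α = min(a, b) on (0.06, 0.94) = 0.06
~α = 1 − 0.06 = 0.94
β | ~α = max(a, b) on (0.76, 0.94) = 0.94
(α & ~α) | (β | ~α) = max(a, b) on (0.06, 0.94) = 0.94
~((α & ~α) | (β | ~α)) = 1 − 0.94 = 0.06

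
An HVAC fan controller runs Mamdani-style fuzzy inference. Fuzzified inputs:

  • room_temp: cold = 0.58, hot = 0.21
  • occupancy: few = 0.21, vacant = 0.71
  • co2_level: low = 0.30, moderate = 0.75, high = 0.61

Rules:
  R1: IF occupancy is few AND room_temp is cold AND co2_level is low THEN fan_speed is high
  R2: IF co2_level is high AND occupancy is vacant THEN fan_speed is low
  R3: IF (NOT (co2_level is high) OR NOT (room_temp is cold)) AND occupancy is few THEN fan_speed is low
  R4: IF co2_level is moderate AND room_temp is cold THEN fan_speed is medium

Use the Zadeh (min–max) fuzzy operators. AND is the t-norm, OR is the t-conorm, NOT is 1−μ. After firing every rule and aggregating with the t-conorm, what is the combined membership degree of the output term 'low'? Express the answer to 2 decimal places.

R1: few=0.21, cold=0.58, low=0.30; AND[min(a, b)] → w = 0.21
R2: high=0.61, vacant=0.71; AND[min(a, b)] → w = 0.61
R3: (¬high=1−0.61=0.39 OR ¬cold=1−0.58=0.42) = 0.42; AND[min(a, b)] with few=0.21 → w = 0.21
R4: moderate=0.75, cold=0.58; AND[min(a, b)] → w = 0.58
Rules with consequent 'low': {R2, R3} → strengths 0.61, 0.21
Aggregate via t-conorm [max(a, b)]: 0.61

0.61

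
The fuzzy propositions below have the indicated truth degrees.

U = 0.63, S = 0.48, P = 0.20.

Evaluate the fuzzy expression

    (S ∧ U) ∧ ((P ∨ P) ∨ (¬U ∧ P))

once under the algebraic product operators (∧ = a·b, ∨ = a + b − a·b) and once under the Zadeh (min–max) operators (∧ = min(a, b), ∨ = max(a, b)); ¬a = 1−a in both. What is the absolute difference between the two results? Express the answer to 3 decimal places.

Under algebraic product:
  S ∧ U = a·b on (0.4800, 0.6300) = 0.3024
  P ∨ P = a + b − a·b on (0.2000, 0.2000) = 0.3600
  ¬U = 1 − 0.6300 = 0.3700
  ¬U ∧ P = a·b on (0.3700, 0.2000) = 0.0740
  (P ∨ P) ∨ (¬U ∧ P) = a + b − a·b on (0.3600, 0.0740) = 0.4074
  (S ∧ U) ∧ ((P ∨ P) ∨ (¬U ∧ P)) = a·b on (0.3024, 0.4074) = 0.1232
  → value = 0.1232
Under Zadeh (min–max):
  S ∧ U = min(a, b) on (0.48, 0.63) = 0.48
  P ∨ P = max(a, b) on (0.20, 0.20) = 0.20
  ¬U = 1 − 0.63 = 0.37
  ¬U ∧ P = min(a, b) on (0.37, 0.20) = 0.20
  (P ∨ P) ∨ (¬U ∧ P) = max(a, b) on (0.20, 0.20) = 0.20
  (S ∧ U) ∧ ((P ∨ P) ∨ (¬U ∧ P)) = min(a, b) on (0.48, 0.20) = 0.20
  → value = 0.2000
|0.1232 − 0.2000| = 0.077

0.077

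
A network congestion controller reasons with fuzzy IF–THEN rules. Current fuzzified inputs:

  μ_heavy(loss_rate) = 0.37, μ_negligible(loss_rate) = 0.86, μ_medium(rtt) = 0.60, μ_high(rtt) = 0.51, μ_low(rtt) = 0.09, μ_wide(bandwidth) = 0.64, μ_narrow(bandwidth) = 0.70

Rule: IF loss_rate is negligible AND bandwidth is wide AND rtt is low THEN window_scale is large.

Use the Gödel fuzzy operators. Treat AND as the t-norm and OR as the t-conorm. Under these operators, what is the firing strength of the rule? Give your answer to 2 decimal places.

0.09

firing strength: negligible=0.86, wide=0.64, low=0.09; AND[min(a, b)] → w = 0.09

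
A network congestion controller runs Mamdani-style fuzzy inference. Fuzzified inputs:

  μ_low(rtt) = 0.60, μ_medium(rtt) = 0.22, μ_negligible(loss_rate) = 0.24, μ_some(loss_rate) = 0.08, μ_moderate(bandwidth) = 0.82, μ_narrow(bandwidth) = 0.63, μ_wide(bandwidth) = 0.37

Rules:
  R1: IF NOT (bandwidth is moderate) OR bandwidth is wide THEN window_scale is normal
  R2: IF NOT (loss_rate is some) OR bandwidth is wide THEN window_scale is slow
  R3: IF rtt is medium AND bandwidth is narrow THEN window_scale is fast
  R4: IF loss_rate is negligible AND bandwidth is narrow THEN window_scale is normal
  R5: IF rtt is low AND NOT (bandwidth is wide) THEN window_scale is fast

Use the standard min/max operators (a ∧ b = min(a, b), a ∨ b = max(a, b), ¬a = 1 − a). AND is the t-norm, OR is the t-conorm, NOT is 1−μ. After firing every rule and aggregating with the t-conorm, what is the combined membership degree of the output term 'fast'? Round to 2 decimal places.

0.60

R1: ¬moderate=1−0.82=0.18, wide=0.37; OR[max(a, b)] → w = 0.37
R2: ¬some=1−0.08=0.92, wide=0.37; OR[max(a, b)] → w = 0.92
R3: medium=0.22, narrow=0.63; AND[min(a, b)] → w = 0.22
R4: negligible=0.24, narrow=0.63; AND[min(a, b)] → w = 0.24
R5: low=0.60, ¬wide=1−0.37=0.63; AND[min(a, b)] → w = 0.60
Rules with consequent 'fast': {R3, R5} → strengths 0.22, 0.60
Aggregate via t-conorm [max(a, b)]: 0.60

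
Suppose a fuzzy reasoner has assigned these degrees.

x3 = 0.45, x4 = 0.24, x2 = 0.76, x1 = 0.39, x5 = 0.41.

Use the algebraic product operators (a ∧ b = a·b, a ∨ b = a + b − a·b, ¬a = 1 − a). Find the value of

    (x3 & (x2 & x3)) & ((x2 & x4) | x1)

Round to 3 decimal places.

x2 & x3 = a·b on (0.7600, 0.4500) = 0.3420
x3 & (x2 & x3) = a·b on (0.4500, 0.3420) = 0.1539
x2 & x4 = a·b on (0.7600, 0.2400) = 0.1824
(x2 & x4) | x1 = a + b − a·b on (0.1824, 0.3900) = 0.5013
(x3 & (x2 & x3)) & ((x2 & x4) | x1) = a·b on (0.1539, 0.5013) = 0.0771

0.077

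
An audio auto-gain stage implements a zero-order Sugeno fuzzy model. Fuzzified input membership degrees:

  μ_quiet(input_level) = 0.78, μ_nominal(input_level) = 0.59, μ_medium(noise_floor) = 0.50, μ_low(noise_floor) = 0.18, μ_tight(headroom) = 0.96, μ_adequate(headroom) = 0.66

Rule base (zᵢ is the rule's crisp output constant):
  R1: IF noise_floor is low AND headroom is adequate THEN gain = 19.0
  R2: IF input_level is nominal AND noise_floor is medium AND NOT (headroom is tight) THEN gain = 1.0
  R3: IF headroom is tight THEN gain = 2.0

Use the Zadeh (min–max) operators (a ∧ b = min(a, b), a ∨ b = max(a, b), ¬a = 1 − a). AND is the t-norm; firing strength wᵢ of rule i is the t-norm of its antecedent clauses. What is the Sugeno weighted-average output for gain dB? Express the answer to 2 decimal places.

4.56

R1 (z=19.0): low=0.18, adequate=0.66; AND[min(a, b)] → w = 0.18
R2 (z=1.0): nominal=0.59, medium=0.50, ¬tight=1−0.96=0.04; AND[min(a, b)] → w = 0.04
R3 (z=2.0): tight=0.96 → w = 0.96
Weighted average = (0.18·19.0 + 0.04·1.0 + 0.96·2.0) / (0.18 + 0.04 + 0.96)
  = 5.3800 / 1.1800 = 4.56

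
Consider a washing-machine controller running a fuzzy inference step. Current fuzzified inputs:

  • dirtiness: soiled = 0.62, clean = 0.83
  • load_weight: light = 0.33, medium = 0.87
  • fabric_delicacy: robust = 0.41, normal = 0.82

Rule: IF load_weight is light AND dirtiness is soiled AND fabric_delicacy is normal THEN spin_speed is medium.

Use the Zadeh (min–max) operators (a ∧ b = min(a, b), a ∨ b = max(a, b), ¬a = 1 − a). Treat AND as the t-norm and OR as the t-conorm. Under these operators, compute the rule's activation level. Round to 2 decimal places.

firing strength: light=0.33, soiled=0.62, normal=0.82; AND[min(a, b)] → w = 0.33

0.33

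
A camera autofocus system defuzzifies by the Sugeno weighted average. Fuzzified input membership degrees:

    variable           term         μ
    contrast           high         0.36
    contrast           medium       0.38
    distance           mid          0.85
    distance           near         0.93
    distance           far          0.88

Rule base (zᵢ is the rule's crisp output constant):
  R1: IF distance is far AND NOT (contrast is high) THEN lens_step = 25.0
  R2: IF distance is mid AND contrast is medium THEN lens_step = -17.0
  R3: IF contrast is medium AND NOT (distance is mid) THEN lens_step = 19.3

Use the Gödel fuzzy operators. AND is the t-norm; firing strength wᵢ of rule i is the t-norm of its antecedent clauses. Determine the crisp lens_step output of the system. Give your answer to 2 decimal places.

R1 (z=25.0): far=0.88, ¬high=1−0.36=0.64; AND[min(a, b)] → w = 0.64
R2 (z=-17.0): mid=0.85, medium=0.38; AND[min(a, b)] → w = 0.38
R3 (z=19.3): medium=0.38, ¬mid=1−0.85=0.15; AND[min(a, b)] → w = 0.15
Weighted average = (0.64·25.0 + 0.38·-17.0 + 0.15·19.3) / (0.64 + 0.38 + 0.15)
  = 12.4350 / 1.1700 = 10.63

10.63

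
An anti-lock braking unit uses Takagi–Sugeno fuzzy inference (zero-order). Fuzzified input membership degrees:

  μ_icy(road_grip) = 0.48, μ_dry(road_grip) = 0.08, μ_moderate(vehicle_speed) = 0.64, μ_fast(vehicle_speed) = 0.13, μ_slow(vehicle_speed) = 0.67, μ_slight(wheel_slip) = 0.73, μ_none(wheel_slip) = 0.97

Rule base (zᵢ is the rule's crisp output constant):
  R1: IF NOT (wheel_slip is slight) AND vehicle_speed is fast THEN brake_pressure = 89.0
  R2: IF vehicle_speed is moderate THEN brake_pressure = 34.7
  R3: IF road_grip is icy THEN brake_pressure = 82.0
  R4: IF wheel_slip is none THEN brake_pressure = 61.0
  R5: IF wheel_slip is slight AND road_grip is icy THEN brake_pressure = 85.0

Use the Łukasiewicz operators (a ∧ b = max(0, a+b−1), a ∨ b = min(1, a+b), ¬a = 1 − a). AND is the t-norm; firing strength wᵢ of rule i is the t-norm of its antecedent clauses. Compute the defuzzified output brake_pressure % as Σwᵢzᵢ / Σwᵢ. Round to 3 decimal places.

60.256

R1 (z=89.0): ¬slight=1−0.73=0.27, fast=0.13; AND[max(0, a+b−1)] → w = 0.00
R2 (z=34.7): moderate=0.64 → w = 0.64
R3 (z=82.0): icy=0.48 → w = 0.48
R4 (z=61.0): none=0.97 → w = 0.97
R5 (z=85.0): slight=0.73, icy=0.48; AND[max(0, a+b−1)] → w = 0.21
Weighted average = (0.00·89.0 + 0.64·34.7 + 0.48·82.0 + 0.97·61.0 + 0.21·85.0) / (0.00 + 0.64 + 0.48 + 0.97 + 0.21)
  = 138.5880 / 2.3000 = 60.256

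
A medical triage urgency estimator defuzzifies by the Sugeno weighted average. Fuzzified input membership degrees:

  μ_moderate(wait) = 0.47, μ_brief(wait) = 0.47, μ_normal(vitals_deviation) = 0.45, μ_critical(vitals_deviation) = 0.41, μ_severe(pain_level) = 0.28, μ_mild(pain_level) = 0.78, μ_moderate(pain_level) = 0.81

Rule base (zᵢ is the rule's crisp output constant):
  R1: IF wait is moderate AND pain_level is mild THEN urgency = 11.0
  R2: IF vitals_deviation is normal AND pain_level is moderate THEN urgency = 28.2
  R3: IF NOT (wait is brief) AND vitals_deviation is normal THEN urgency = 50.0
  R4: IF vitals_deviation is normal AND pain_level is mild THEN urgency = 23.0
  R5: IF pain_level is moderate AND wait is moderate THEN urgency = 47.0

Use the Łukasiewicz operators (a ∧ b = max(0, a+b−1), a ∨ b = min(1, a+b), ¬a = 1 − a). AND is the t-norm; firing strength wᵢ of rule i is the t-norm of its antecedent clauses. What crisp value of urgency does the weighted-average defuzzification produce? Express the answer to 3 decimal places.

R1 (z=11.0): moderate=0.47, mild=0.78; AND[max(0, a+b−1)] → w = 0.25
R2 (z=28.2): normal=0.45, moderate=0.81; AND[max(0, a+b−1)] → w = 0.26
R3 (z=50.0): ¬brief=1−0.47=0.53, normal=0.45; AND[max(0, a+b−1)] → w = 0.00
R4 (z=23.0): normal=0.45, mild=0.78; AND[max(0, a+b−1)] → w = 0.23
R5 (z=47.0): moderate=0.81, moderate=0.47; AND[max(0, a+b−1)] → w = 0.28
Weighted average = (0.25·11.0 + 0.26·28.2 + 0.00·50.0 + 0.23·23.0 + 0.28·47.0) / (0.25 + 0.26 + 0.00 + 0.23 + 0.28)
  = 28.5320 / 1.0200 = 27.973

27.973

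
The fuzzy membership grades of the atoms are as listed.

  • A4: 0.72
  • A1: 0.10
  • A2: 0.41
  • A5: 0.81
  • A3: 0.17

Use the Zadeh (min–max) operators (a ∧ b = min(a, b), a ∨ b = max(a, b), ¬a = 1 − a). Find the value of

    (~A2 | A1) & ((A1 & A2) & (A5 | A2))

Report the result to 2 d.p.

~A2 = 1 − 0.41 = 0.59
~A2 | A1 = max(a, b) on (0.59, 0.10) = 0.59
A1 & A2 = min(a, b) on (0.10, 0.41) = 0.10
A5 | A2 = max(a, b) on (0.81, 0.41) = 0.81
(A1 & A2) & (A5 | A2) = min(a, b) on (0.10, 0.81) = 0.10
(~A2 | A1) & ((A1 & A2) & (A5 | A2)) = min(a, b) on (0.59, 0.10) = 0.10

0.10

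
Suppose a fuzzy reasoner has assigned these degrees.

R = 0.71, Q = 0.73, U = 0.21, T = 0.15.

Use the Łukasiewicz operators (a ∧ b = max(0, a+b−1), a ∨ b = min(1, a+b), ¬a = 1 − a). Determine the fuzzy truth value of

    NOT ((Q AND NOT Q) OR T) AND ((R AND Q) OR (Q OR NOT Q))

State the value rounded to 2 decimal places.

NOT Q = 1 − 0.73 = 0.27
Q AND NOT Q = max(0, a+b−1) on (0.73, 0.27) = 0.00
(Q AND NOT Q) OR T = min(1, a+b) on (0.00, 0.15) = 0.15
NOT ((Q AND NOT Q) OR T) = 1 − 0.15 = 0.85
R AND Q = max(0, a+b−1) on (0.71, 0.73) = 0.44
NOT Q = 1 − 0.73 = 0.27
Q OR NOT Q = min(1, a+b) on (0.73, 0.27) = 1.00
(R AND Q) OR (Q OR NOT Q) = min(1, a+b) on (0.44, 1.00) = 1.00
NOT ((Q AND NOT Q) OR T) AND ((R AND Q) OR (Q OR NOT Q)) = max(0, a+b−1) on (0.85, 1.00) = 0.85

0.85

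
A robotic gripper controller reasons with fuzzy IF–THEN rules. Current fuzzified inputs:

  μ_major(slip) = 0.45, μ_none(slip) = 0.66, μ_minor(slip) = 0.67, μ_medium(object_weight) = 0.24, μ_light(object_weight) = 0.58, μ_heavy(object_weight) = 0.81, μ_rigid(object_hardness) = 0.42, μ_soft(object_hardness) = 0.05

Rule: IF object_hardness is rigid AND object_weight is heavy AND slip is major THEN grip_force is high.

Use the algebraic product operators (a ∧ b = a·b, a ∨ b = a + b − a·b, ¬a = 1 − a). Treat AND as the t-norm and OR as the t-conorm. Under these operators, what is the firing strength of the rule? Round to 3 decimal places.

0.153

firing strength: rigid=0.42, heavy=0.81, major=0.45; AND[a·b] → w = 0.1531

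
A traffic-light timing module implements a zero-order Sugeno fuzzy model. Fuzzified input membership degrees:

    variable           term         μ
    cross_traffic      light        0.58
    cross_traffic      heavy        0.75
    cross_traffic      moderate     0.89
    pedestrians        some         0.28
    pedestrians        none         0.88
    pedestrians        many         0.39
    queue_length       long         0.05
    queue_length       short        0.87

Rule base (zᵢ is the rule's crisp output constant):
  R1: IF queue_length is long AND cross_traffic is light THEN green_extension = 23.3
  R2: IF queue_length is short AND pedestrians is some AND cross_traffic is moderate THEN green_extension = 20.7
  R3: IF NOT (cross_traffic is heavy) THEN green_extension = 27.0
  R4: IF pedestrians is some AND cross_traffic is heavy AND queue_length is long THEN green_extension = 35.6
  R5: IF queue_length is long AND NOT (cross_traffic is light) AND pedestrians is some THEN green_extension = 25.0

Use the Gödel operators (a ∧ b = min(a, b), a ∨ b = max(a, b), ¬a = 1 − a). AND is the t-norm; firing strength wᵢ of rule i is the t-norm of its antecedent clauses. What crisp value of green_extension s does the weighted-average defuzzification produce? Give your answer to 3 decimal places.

24.619

R1 (z=23.3): long=0.05, light=0.58; AND[min(a, b)] → w = 0.05
R2 (z=20.7): short=0.87, some=0.28, moderate=0.89; AND[min(a, b)] → w = 0.28
R3 (z=27.0): ¬heavy=1−0.75=0.25 → w = 0.25
R4 (z=35.6): some=0.28, heavy=0.75, long=0.05; AND[min(a, b)] → w = 0.05
R5 (z=25.0): long=0.05, ¬light=1−0.58=0.42, some=0.28; AND[min(a, b)] → w = 0.05
Weighted average = (0.05·23.3 + 0.28·20.7 + 0.25·27.0 + 0.05·35.6 + 0.05·25.0) / (0.05 + 0.28 + 0.25 + 0.05 + 0.05)
  = 16.7410 / 0.6800 = 24.619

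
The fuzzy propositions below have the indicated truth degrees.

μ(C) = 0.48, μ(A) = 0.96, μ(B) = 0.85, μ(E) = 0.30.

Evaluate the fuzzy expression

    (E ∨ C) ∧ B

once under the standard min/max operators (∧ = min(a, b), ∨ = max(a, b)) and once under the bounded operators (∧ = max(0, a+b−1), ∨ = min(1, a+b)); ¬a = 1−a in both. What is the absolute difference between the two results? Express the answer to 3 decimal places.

0.150

Under standard min/max:
  E ∨ C = max(a, b) on (0.30, 0.48) = 0.48
  (E ∨ C) ∧ B = min(a, b) on (0.48, 0.85) = 0.48
  → value = 0.4800
Under bounded:
  E ∨ C = min(1, a+b) on (0.30, 0.48) = 0.78
  (E ∨ C) ∧ B = max(0, a+b−1) on (0.78, 0.85) = 0.63
  → value = 0.6300
|0.4800 − 0.6300| = 0.150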